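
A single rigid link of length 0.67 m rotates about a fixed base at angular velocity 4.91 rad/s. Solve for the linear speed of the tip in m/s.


v = L*omega = 0.67 * 4.91 = 3.2897

3.2897 m/s


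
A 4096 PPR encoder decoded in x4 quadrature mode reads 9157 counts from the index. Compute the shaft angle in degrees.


angle = counts * 360 / (PPR*4) = 9157 * 360 / 16384 = 201.2036

201.2036 degrees


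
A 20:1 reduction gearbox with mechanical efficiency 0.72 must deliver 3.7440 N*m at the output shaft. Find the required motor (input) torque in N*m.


tau_in = tau_out / (N * eta) = 3.7440 / (20 * 0.72) = 0.2600

0.2600 N*m


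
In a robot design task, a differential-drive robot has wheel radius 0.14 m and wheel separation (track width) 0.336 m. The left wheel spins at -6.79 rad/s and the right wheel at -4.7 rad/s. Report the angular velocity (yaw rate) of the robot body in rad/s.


omega = r*(wR - wL)/L = 0.14*(-4.7 - (-6.79))/0.336 = 0.8708

0.8708 rad/s


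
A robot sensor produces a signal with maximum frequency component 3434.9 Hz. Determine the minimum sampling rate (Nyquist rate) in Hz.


f_s,min = 2*f_max = 2*3434.9 = 6869.8000

6869.8000 Hz


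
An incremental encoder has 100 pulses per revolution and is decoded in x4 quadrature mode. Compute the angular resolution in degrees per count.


resolution = 360 / (PPR * 4) = 360 / 400 = 0.9000

0.9000 degrees


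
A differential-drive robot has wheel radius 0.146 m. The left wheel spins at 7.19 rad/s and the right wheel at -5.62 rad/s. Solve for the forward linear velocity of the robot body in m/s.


v = r*(wR + wL)/2 = 0.146*(-5.62 + 7.19)/2 = 0.1146

0.1146 m/s


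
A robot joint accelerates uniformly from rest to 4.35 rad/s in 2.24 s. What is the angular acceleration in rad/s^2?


alpha = delta_omega / t = 4.35 / 2.24 = 1.9420

1.9420 rad/s^2


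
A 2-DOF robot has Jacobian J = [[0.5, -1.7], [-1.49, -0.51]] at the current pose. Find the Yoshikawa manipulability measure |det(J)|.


det(J) = 0.5*-0.51 - (-1.7)*(-1.49) = -2.7880
|det(J)| = 2.7880

2.7880


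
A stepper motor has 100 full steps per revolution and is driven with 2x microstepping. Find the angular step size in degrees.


step = 360/(100*2) = 360/200 = 1.8000

1.8000 degrees


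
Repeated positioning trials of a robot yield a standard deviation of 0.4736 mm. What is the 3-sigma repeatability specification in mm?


repeatability = 3*sigma = 3*0.4736 = 1.4208

1.4208 mm


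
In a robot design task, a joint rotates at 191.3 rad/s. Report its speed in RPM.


RPM = 191.3 * 60/(2*pi) = 1826.7804

1826.7804 RPM


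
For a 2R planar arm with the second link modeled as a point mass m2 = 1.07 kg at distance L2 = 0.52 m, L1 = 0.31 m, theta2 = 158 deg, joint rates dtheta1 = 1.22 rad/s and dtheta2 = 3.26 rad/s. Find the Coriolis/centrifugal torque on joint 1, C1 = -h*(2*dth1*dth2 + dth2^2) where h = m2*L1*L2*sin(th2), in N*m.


h = m2*L1*L2*sin(th2) = 1.07*0.31*0.52*sin(158 deg) = 0.064614
C1 = -h*(2*1.22*3.26 + 3.26^2) = -0.064614*18.5820 = -1.2007

-1.2007 N*m


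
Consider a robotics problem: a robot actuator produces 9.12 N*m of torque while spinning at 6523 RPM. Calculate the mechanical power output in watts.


omega = 6523 * 2*pi/60 = 683.086963 rad/s
P = tau * omega = 9.12 * 683.086963 = 6229.7531

6229.7531 W


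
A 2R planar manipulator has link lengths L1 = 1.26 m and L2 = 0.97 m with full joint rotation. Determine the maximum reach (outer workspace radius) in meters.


r_max = L1 + L2 = 1.26 + 0.97 = 2.2300

2.2300 m


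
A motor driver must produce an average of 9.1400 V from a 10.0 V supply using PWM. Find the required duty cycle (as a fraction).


D = V_avg/V_supply = 9.1400/10.0 = 0.9140

0.9140


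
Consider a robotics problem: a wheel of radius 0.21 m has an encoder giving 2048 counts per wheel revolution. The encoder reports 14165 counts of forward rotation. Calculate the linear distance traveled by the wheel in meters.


revs = 14165/2048 = 6.916504
d = revs * 2*pi*r = 6.916504 * 2*pi*0.21 = 9.1261

9.1261 m


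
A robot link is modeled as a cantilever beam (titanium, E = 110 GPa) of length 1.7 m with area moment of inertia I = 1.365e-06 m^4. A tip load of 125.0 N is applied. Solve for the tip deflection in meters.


delta = F*L^3/(3*E*I) = 125.0*1.7^3/(3*1.100e+11*1.365e-06)
      = 614.125/450450 = 0.0014

0.0014 m


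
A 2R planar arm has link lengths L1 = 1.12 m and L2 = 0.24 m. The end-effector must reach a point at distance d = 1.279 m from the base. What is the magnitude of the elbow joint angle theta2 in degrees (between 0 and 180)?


cos(th2) = (d^2 - L1^2 - L2^2)/(2*L1*L2) = (1.279^2 - 1.12^2 - 0.24^2)/(2*1.12*0.24) = 0.60238281
th2 = acos(0.60238281) = 52.9593 deg

52.9593 degrees


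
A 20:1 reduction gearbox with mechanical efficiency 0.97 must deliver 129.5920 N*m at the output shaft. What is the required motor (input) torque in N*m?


tau_in = tau_out / (N * eta) = 129.5920 / (20 * 0.97) = 6.6800

6.6800 N*m


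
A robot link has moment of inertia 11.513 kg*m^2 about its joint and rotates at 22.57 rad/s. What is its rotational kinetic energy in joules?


KE = (1/2)*I*omega^2 = 0.5*11.513*22.57^2 = 2932.3893

2932.3893 J


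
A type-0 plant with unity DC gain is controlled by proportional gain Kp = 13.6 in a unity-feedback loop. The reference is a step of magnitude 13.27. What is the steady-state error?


e_ss = R/(1 + Kp) = 13.27/(1 + 13.6) = 13.27/14.6000 = 0.9089

0.9089


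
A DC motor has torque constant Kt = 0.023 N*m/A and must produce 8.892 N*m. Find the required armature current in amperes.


I = tau / Kt = 8.892/0.023 = 386.6087

386.6087 A


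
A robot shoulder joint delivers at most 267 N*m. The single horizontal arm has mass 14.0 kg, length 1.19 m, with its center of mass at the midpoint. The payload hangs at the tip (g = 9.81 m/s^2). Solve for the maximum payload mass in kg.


tau_arm = m_arm*g*(L/2) = 14.0*9.81*1.19/2 = 81.7173 N*m
tau_payload = tau_max - tau_arm = 267 - 81.7173 = 185.2827
m_payload = tau_payload / (g*L) = 185.2827 / (9.81*1.19) = 15.8715

15.8715 kg


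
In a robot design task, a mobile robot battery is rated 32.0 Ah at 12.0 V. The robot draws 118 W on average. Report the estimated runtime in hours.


E = 32.0*12.0 = 384.0000 Wh
t = E/P = 384.0000/118 = 3.2542

3.2542 hours


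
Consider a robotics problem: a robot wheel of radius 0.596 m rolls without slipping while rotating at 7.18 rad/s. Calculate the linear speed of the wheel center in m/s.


v = omega * r = 7.18 * 0.596 = 4.2793

4.2793 m/s


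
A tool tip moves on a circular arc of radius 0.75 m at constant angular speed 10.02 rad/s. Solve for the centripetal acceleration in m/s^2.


a_c = omega^2 * r = 10.02^2 * 0.75 = 75.3003

75.3003 m/s^2


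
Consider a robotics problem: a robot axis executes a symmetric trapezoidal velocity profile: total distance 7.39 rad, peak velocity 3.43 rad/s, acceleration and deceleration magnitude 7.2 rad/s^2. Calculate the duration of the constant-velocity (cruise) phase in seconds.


t_acc = v/a = 0.476389 s, d_acc = v^2/(2a) = 0.817007 rad each
d_cruise = 7.39 - 2*0.817007 = 5.755986 rad
t_cruise = d_cruise/v = 5.755986/3.43 = 1.6781

1.6781 s


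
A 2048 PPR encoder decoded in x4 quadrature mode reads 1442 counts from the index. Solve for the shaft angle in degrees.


angle = counts * 360 / (PPR*4) = 1442 * 360 / 8192 = 63.3691

63.3691 degrees


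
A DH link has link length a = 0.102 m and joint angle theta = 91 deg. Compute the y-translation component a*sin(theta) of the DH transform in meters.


a*sin(theta) = 0.102*sin(91 deg) = 0.1020

0.1020 m


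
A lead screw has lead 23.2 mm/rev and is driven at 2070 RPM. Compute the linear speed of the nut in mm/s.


v = lead * (RPM/60) = 23.2*2070/60 = 800.4000

800.4000 mm/s


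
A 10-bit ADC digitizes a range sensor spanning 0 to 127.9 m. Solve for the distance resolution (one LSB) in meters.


res = range / 2^n = 127.9/2^10 = 127.9/1024 = 0.1249

0.1249 m


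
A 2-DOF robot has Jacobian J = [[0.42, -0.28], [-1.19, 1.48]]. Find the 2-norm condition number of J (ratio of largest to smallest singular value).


JJ^T eigenvalues: trace(JJ^T) = 3.8613, det(JJ^T) = det(J)^2 = 0.08317456
s_max^2 = (3.8613 + sqrt(14.57693945))/2 = 3.83963792
s_min^2 = (3.8613 - sqrt(14.57693945))/2 = 0.02166208
kappa = s_max/s_min = sqrt(3.83963792/0.02166208) = 13.3136

13.3136


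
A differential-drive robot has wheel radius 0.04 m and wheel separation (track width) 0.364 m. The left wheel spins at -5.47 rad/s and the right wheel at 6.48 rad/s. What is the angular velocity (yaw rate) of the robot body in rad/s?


omega = r*(wR - wL)/L = 0.04*(6.48 - (-5.47))/0.364 = 1.3132

1.3132 rad/s


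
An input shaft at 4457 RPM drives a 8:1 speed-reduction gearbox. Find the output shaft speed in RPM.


omega_out = omega_in / N = 4457 / 8 = 557.1250

557.1250 RPM


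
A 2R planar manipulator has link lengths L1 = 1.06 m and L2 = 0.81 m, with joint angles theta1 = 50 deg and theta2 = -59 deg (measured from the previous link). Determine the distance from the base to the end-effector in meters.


x = L1*cos(th1) + L2*cos(th1+th2) = 1.481382
y = L1*sin(th1) + L2*sin(th1+th2) = 0.685295
d = sqrt(x^2 + y^2) = sqrt(2.194493 + 0.469629) = 1.6322

1.6322 m


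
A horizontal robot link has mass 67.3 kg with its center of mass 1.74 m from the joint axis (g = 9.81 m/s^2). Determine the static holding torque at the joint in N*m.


tau = m*g*L = 67.3 * 9.81 * 1.74 = 1148.7706

1148.7706 N*m


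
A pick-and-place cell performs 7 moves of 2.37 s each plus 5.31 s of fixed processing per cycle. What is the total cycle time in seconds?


T = 7*2.37 + 5.31 = 21.9000

21.9000 s


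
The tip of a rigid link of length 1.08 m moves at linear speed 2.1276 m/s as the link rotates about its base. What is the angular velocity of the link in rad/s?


omega = v / L = 2.1276 / 1.08 = 1.9700

1.9700 rad/s


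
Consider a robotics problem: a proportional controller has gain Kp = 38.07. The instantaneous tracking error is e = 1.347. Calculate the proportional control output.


u_P = Kp * e = 38.07 * 1.347 = 51.2803

51.2803


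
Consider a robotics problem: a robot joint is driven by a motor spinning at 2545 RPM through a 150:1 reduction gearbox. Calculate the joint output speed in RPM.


omega_joint = omega_motor / N = 2545 / 150 = 16.9667

16.9667 RPM


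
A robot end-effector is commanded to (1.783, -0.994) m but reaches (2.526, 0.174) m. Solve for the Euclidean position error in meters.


dx = 2.526 - (1.783) = 0.7430, dy = 0.174 - (-0.994) = 1.1680
err = sqrt(0.552049 + 1.364224) = 1.3843

1.3843 m


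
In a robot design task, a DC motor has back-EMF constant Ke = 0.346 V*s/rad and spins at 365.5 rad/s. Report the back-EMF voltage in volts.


V_emf = Ke * omega = 0.346*365.5 = 126.4630

126.4630 V


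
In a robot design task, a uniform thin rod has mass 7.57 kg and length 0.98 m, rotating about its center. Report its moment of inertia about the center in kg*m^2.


I = (1/12)*m*L^2 = (1/12)*7.57*0.98^2 = 0.6059

0.6059 kg*m^2


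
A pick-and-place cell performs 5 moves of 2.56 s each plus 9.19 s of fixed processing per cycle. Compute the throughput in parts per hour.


T_cycle = 5*2.56 + 9.19 = 21.9900 s
rate = 3600/T = 163.7108

163.7108 parts/hour


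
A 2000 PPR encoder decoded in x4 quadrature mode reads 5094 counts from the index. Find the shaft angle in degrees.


angle = counts * 360 / (PPR*4) = 5094 * 360 / 8000 = 229.2300

229.2300 degrees


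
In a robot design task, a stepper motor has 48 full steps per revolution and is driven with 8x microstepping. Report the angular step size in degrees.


step = 360/(48*8) = 360/384 = 0.9375

0.9375 degrees


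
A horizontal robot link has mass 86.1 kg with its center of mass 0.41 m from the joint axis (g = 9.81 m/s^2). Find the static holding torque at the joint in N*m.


tau = m*g*L = 86.1 * 9.81 * 0.41 = 346.3028

346.3028 N*m


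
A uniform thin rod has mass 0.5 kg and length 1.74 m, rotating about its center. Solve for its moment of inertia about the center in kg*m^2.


I = (1/12)*m*L^2 = (1/12)*0.5*1.74^2 = 0.1262

0.1262 kg*m^2


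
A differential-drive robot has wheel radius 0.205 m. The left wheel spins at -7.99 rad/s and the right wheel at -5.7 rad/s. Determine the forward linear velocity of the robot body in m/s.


v = r*(wR + wL)/2 = 0.205*(-5.7 + -7.99)/2 = -1.4032

-1.4032 m/s


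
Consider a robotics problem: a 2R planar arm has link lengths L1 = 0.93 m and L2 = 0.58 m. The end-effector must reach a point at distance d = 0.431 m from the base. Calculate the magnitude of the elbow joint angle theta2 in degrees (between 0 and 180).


cos(th2) = (d^2 - L1^2 - L2^2)/(2*L1*L2) = (0.431^2 - 0.93^2 - 0.58^2)/(2*0.93*0.58) = -0.94135984
th2 = acos(-0.94135984) = 160.2812 deg

160.2812 degrees


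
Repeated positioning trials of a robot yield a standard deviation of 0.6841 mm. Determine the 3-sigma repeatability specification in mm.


repeatability = 3*sigma = 3*0.6841 = 2.0523

2.0523 mm


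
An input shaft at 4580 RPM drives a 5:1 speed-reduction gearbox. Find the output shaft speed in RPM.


omega_out = omega_in / N = 4580 / 5 = 916.0000

916.0000 RPM


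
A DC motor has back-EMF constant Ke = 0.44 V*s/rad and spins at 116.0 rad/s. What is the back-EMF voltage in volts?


V_emf = Ke * omega = 0.44*116.0 = 51.0400

51.0400 V


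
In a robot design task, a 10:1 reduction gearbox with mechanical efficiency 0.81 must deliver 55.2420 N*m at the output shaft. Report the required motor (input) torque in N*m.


tau_in = tau_out / (N * eta) = 55.2420 / (10 * 0.81) = 6.8200

6.8200 N*m


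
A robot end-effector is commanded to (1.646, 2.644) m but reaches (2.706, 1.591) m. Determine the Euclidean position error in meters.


dx = 2.706 - (1.646) = 1.0600, dy = 1.591 - (2.644) = -1.0530
err = sqrt(1.123600 + 1.108809) = 1.4941

1.4941 m


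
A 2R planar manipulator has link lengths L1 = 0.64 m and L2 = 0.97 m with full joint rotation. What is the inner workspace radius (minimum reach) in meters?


r_min = |L1 - L2| = |0.64 - 0.97| = 0.3300

0.3300 m


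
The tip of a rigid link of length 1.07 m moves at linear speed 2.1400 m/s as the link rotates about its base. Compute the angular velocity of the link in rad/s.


omega = v / L = 2.1400 / 1.07 = 2.0000

2.0000 rad/s


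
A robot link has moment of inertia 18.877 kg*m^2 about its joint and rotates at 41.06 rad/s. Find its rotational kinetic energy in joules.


KE = (1/2)*I*omega^2 = 0.5*18.877*41.06^2 = 15912.5899

15912.5899 J


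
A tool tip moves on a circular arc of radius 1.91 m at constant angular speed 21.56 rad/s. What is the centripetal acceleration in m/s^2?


a_c = omega^2 * r = 21.56^2 * 1.91 = 887.8322

887.8322 m/s^2


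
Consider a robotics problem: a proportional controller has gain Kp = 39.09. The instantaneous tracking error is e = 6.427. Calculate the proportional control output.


u_P = Kp * e = 39.09 * 6.427 = 251.2314

251.2314


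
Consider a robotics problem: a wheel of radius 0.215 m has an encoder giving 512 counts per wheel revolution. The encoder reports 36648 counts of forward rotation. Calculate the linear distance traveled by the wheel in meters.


revs = 36648/512 = 71.578125
d = revs * 2*pi*r = 71.578125 * 2*pi*0.215 = 96.6938

96.6938 m


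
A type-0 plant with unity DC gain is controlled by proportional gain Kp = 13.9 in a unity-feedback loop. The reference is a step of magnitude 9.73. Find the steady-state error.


e_ss = R/(1 + Kp) = 9.73/(1 + 13.9) = 9.73/14.9000 = 0.6530

0.6530


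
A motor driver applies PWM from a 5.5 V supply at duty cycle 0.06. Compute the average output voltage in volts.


V_avg = V_supply * D = 5.5*0.06 = 0.3300

0.3300 V


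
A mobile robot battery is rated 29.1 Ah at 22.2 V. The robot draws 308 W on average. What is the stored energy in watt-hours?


E = capacity * V = 29.1*22.2 = 646.0200

646.0200 Wh


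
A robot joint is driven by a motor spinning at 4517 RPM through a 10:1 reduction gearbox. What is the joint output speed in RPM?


omega_joint = omega_motor / N = 4517 / 10 = 451.7000

451.7000 RPM


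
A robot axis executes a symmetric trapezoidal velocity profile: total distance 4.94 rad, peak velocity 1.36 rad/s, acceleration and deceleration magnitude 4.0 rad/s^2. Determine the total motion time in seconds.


t_acc = v/a = 1.36/4.0 = 0.340000 s
d_acc = v^2/(2a) = 0.231200 rad (each ramp)
d_cruise = 4.94 - 2*0.231200 = 4.477600 rad
t_cruise = 4.477600/1.36 = 3.292353 s
t_total = 2*0.340000 + 3.292353 = 3.9724

3.9724 s


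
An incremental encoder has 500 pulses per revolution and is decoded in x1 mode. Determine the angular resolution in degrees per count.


resolution = 360 / (PPR * 1) = 360 / 500 = 0.7200

0.7200 degrees


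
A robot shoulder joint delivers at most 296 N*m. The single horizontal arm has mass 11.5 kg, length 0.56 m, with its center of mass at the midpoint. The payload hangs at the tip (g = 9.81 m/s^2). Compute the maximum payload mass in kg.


tau_arm = m_arm*g*(L/2) = 11.5*9.81*0.56/2 = 31.5882 N*m
tau_payload = tau_max - tau_arm = 296 - 31.5882 = 264.4118
m_payload = tau_payload / (g*L) = 264.4118 / (9.81*0.56) = 48.1309

48.1309 kg


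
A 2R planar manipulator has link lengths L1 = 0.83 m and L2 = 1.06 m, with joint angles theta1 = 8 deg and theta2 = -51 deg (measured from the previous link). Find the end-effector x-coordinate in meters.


x = L1*cos(th1) + L2*cos(th1+th2) = 0.83*cos(8 deg) + 1.06*cos(-43 deg) = 1.5972

1.5972 m


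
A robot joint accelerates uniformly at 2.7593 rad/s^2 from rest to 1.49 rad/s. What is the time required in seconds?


t = delta_omega / alpha = 1.49 / 2.7593 = 0.5400

0.5400 s


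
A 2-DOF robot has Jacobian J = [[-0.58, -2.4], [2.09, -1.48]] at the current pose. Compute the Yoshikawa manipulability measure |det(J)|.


det(J) = -0.58*-1.48 - (-2.4)*(2.09) = 5.8744
|det(J)| = 5.8744

5.8744


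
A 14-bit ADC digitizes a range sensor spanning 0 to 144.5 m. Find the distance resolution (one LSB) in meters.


res = range / 2^n = 144.5/2^14 = 144.5/16384 = 0.0088

0.0088 m


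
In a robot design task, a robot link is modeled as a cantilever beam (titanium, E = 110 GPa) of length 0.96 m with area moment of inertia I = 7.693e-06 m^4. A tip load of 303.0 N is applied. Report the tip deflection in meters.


delta = F*L^3/(3*E*I) = 303.0*0.96^3/(3*1.100e+11*7.693e-06)
      = 268.075008/2538690 = 1.0560e-04

1.0560e-04 m


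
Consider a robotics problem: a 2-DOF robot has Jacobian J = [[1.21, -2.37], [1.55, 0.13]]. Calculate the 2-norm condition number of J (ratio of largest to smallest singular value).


JJ^T eigenvalues: trace(JJ^T) = 9.5004, det(JJ^T) = det(J)^2 = 14.67502864
s_max^2 = (9.5004 + sqrt(31.55748560))/2 = 7.55900249
s_min^2 = (9.5004 - sqrt(31.55748560))/2 = 1.94139751
kappa = s_max/s_min = sqrt(7.55900249/1.94139751) = 1.9732

1.9732


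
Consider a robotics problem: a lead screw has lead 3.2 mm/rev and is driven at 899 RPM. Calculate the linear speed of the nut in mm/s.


v = lead * (RPM/60) = 3.2*899/60 = 47.9467

47.9467 mm/s


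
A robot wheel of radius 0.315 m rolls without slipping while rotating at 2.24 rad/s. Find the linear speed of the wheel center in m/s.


v = omega * r = 2.24 * 0.315 = 0.7056

0.7056 m/s


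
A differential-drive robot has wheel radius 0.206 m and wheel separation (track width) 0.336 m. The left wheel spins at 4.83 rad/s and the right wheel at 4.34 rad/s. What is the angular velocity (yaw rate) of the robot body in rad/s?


omega = r*(wR - wL)/L = 0.206*(4.34 - (4.83))/0.336 = -0.3004

-0.3004 rad/s


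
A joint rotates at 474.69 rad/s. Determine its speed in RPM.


RPM = 474.69 * 60/(2*pi) = 4532.9556

4532.9556 RPM


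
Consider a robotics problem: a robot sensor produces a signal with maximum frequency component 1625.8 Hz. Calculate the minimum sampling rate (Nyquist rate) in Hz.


f_s,min = 2*f_max = 2*1625.8 = 3251.6000

3251.6000 Hz


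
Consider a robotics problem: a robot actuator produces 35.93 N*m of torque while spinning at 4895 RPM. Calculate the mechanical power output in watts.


omega = 4895 * 2*pi/60 = 512.603201 rad/s
P = tau * omega = 35.93 * 512.603201 = 18417.8330

18417.8330 W


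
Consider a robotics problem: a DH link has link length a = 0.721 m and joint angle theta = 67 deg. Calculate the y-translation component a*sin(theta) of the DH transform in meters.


a*sin(theta) = 0.721*sin(67 deg) = 0.6637

0.6637 m


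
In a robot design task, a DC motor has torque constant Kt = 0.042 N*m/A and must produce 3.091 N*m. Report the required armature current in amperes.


I = tau / Kt = 3.091/0.042 = 73.5952

73.5952 A


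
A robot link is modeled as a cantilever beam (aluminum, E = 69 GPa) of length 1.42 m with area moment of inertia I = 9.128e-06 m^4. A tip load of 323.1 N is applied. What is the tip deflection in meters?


delta = F*L^3/(3*E*I) = 323.1*1.42^3/(3*6.900e+10*9.128e-06)
      = 925.1283528/1889496 = 4.8962e-04

4.8962e-04 m


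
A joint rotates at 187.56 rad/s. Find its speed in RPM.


RPM = 187.56 * 60/(2*pi) = 1791.0661

1791.0661 RPM


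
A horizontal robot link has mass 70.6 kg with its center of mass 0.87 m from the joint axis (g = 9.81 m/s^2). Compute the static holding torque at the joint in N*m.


tau = m*g*L = 70.6 * 9.81 * 0.87 = 602.5498

602.5498 N*m


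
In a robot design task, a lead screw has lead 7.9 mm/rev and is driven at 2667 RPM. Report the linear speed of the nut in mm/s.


v = lead * (RPM/60) = 7.9*2667/60 = 351.1550

351.1550 mm/s


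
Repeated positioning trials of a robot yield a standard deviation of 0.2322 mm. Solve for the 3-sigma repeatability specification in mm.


repeatability = 3*sigma = 3*0.2322 = 0.6966

0.6966 mm


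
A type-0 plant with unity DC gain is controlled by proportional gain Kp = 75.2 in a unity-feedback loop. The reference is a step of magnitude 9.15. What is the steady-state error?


e_ss = R/(1 + Kp) = 9.15/(1 + 75.2) = 9.15/76.2000 = 0.1201

0.1201


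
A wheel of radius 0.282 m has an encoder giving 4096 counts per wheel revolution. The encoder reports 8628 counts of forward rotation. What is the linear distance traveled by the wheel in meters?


revs = 8628/4096 = 2.106445
d = revs * 2*pi*r = 2.106445 * 2*pi*0.282 = 3.7323

3.7323 m


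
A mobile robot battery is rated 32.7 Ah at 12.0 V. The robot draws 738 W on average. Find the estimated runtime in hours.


E = 32.7*12.0 = 392.4000 Wh
t = E/P = 392.4000/738 = 0.5317

0.5317 hours


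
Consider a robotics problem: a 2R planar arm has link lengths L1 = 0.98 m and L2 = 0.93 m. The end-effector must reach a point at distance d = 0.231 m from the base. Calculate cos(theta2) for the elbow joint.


cos(th2) = (d^2 - L1^2 - L2^2)/(2*L1*L2) = (0.231^2 - 0.98^2 - 0.93^2)/(2*0.98*0.93) = -0.9721

-0.9721


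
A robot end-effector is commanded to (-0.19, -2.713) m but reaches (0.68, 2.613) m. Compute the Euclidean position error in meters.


dx = 0.68 - (-0.19) = 0.8700, dy = 2.613 - (-2.713) = 5.3260
err = sqrt(0.756900 + 28.366276) = 5.3966

5.3966 m


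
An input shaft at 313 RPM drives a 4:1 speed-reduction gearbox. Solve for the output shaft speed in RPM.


omega_out = omega_in / N = 313 / 4 = 78.2500

78.2500 RPM


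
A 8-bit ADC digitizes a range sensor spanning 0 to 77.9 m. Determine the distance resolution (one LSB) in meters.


res = range / 2^n = 77.9/2^8 = 77.9/256 = 0.3043

0.3043 m


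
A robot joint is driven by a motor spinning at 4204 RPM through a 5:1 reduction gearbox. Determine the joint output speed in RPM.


omega_joint = omega_motor / N = 4204 / 5 = 840.8000

840.8000 RPM


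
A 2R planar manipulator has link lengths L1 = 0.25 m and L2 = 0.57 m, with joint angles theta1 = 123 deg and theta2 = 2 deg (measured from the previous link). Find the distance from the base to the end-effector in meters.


x = L1*cos(th1) + L2*cos(th1+th2) = -0.463098
y = L1*sin(th1) + L2*sin(th1+th2) = 0.676584
d = sqrt(x^2 + y^2) = sqrt(0.214460 + 0.457766) = 0.8199

0.8199 m


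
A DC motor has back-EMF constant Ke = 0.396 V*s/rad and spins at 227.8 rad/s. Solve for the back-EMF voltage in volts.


V_emf = Ke * omega = 0.396*227.8 = 90.2088

90.2088 V


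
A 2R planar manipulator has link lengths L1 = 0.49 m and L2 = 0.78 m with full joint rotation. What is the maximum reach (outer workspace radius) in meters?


r_max = L1 + L2 = 0.49 + 0.78 = 1.2700

1.2700 m


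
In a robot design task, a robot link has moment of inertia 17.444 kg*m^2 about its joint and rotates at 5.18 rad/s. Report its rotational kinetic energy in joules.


KE = (1/2)*I*omega^2 = 0.5*17.444*5.18^2 = 234.0322

234.0322 J


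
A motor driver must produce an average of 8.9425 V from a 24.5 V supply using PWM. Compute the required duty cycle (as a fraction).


D = V_avg/V_supply = 8.9425/24.5 = 0.3650

0.3650


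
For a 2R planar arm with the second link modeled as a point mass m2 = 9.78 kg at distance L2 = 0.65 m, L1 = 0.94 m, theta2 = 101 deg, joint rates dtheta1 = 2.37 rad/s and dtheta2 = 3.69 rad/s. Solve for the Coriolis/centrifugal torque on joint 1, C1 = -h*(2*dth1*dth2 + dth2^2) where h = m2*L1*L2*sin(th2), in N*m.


h = m2*L1*L2*sin(th2) = 9.78*0.94*0.65*sin(101 deg) = 5.865792
C1 = -h*(2*2.37*3.69 + 3.69^2) = -5.865792*31.1067 = -182.4654

-182.4654 N*m


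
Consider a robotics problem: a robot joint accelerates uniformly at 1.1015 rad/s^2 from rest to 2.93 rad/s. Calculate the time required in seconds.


t = delta_omega / alpha = 2.93 / 1.1015 = 2.6600

2.6600 s


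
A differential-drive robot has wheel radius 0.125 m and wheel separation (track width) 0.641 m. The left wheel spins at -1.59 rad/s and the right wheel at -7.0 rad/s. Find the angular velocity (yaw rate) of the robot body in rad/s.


omega = r*(wR - wL)/L = 0.125*(-7.0 - (-1.59))/0.641 = -1.0550

-1.0550 rad/s


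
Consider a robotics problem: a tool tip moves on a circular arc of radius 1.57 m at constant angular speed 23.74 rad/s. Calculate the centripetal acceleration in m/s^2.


a_c = omega^2 * r = 23.74^2 * 1.57 = 884.8325

884.8325 m/s^2


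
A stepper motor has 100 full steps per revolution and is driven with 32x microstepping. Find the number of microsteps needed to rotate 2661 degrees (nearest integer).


step_size = 360/(100*32) = 360/3200 = 0.112500 deg
n = 2661/(360/3200) = 2661*3200/360 = 23653.3333 -> 23653

23653 steps


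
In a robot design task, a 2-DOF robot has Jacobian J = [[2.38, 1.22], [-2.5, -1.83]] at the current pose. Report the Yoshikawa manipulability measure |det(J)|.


det(J) = 2.38*-1.83 - (1.22)*(-2.5) = -1.3054
|det(J)| = 1.3054

1.3054


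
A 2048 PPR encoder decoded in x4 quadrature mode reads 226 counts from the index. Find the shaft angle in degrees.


angle = counts * 360 / (PPR*4) = 226 * 360 / 8192 = 9.9316

9.9316 degrees


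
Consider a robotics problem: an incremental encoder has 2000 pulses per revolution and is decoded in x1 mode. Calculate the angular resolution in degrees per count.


resolution = 360 / (PPR * 1) = 360 / 2000 = 0.1800

0.1800 degrees


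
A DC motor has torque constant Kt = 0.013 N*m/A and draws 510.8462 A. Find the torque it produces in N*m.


tau = Kt * I = 0.013*510.8462 = 6.6410

6.6410 N*m


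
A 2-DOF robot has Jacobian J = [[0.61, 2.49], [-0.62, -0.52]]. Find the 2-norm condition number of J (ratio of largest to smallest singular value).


JJ^T eigenvalues: trace(JJ^T) = 7.2270, det(JJ^T) = det(J)^2 = 1.50454756
s_max^2 = (7.2270 + sqrt(46.21133876))/2 = 7.01244611
s_min^2 = (7.2270 - sqrt(46.21133876))/2 = 0.21455389
kappa = s_max/s_min = sqrt(7.01244611/0.21455389) = 5.7170

5.7170


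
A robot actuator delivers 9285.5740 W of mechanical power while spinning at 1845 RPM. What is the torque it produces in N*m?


omega = 1845 * 2*pi/60 = 193.207948 rad/s
tau = P / omega = 9285.5740 / 193.207948 = 48.0600

48.0600 N*m


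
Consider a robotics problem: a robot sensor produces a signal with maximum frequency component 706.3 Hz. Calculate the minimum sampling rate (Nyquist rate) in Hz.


f_s,min = 2*f_max = 2*706.3 = 1412.6000

1412.6000 Hz


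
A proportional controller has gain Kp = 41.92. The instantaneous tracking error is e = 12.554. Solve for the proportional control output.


u_P = Kp * e = 41.92 * 12.554 = 526.2637

526.2637


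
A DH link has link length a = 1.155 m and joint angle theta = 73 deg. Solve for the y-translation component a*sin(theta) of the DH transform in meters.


a*sin(theta) = 1.155*sin(73 deg) = 1.1045

1.1045 m


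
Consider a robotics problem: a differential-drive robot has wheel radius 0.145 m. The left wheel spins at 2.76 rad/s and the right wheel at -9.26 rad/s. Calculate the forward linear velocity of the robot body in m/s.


v = r*(wR + wL)/2 = 0.145*(-9.26 + 2.76)/2 = -0.4712

-0.4712 m/s


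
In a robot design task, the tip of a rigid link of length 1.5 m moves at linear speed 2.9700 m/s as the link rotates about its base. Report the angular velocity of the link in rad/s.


omega = v / L = 2.9700 / 1.5 = 1.9800

1.9800 rad/s


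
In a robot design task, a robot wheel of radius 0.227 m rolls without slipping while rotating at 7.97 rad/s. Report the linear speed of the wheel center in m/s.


v = omega * r = 7.97 * 0.227 = 1.8092

1.8092 m/s


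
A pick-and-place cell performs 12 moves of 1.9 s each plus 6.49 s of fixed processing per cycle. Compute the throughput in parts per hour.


T_cycle = 12*1.9 + 6.49 = 29.2900 s
rate = 3600/T = 122.9088

122.9088 parts/hour


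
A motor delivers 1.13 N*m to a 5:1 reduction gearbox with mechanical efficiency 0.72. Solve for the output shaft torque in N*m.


tau_out = tau_in * N * eta = 1.13 * 5 * 0.72 = 4.0680

4.0680 N*m


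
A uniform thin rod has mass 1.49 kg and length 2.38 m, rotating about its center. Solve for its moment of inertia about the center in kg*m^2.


I = (1/12)*m*L^2 = (1/12)*1.49*2.38^2 = 0.7033

0.7033 kg*m^2


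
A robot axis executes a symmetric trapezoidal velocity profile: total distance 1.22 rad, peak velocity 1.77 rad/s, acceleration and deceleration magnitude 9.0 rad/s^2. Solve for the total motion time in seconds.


t_acc = v/a = 1.77/9.0 = 0.196667 s
d_acc = v^2/(2a) = 0.174050 rad (each ramp)
d_cruise = 1.22 - 2*0.174050 = 0.871900 rad
t_cruise = 0.871900/1.77 = 0.492599 s
t_total = 2*0.196667 + 0.492599 = 0.8859

0.8859 s


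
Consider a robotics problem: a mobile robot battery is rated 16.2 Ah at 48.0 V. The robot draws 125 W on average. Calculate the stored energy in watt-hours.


E = capacity * V = 16.2*48.0 = 777.6000

777.6000 Wh


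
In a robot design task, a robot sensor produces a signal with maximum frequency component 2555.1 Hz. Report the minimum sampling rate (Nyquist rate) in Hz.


f_s,min = 2*f_max = 2*2555.1 = 5110.2000

5110.2000 Hz


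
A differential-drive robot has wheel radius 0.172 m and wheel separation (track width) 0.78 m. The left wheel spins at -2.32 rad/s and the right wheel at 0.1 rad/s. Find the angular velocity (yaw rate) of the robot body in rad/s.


omega = r*(wR - wL)/L = 0.172*(0.1 - (-2.32))/0.78 = 0.5336

0.5336 rad/s


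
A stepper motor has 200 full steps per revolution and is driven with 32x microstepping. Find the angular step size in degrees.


step = 360/(200*32) = 360/6400 = 0.0563

0.0563 degrees


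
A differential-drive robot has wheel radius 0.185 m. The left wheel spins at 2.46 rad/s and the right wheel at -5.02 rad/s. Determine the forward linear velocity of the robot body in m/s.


v = r*(wR + wL)/2 = 0.185*(-5.02 + 2.46)/2 = -0.2368

-0.2368 m/s


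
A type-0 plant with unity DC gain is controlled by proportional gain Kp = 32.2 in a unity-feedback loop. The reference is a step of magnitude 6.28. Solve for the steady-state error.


e_ss = R/(1 + Kp) = 6.28/(1 + 32.2) = 6.28/33.2000 = 0.1892

0.1892


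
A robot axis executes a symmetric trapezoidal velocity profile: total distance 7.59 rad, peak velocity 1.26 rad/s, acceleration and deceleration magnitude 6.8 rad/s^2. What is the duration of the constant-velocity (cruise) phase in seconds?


t_acc = v/a = 0.185294 s, d_acc = v^2/(2a) = 0.116735 rad each
d_cruise = 7.59 - 2*0.116735 = 7.356530 rad
t_cruise = d_cruise/v = 7.356530/1.26 = 5.8385

5.8385 s


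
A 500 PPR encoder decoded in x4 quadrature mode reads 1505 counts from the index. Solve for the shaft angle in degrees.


angle = counts * 360 / (PPR*4) = 1505 * 360 / 2000 = 270.9000

270.9000 degrees


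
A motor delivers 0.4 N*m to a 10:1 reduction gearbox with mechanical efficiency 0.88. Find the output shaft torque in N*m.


tau_out = tau_in * N * eta = 0.4 * 10 * 0.88 = 3.5200

3.5200 N*m


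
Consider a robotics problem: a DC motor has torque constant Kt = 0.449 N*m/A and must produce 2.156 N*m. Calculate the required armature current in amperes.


I = tau / Kt = 2.156/0.449 = 4.8018

4.8018 A


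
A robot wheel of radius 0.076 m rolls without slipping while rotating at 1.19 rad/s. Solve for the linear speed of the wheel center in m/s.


v = omega * r = 1.19 * 0.076 = 0.0904

0.0904 m/s


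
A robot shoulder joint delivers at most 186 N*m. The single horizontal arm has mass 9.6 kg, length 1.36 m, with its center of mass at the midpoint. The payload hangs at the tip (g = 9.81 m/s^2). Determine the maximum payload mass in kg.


tau_arm = m_arm*g*(L/2) = 9.6*9.81*1.36/2 = 64.0397 N*m
tau_payload = tau_max - tau_arm = 186 - 64.0397 = 121.9603
m_payload = tau_payload / (g*L) = 121.9603 / (9.81*1.36) = 9.1414

9.1414 kg


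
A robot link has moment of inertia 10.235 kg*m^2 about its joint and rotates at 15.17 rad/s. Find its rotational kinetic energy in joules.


KE = (1/2)*I*omega^2 = 0.5*10.235*15.17^2 = 1177.6846

1177.6846 J


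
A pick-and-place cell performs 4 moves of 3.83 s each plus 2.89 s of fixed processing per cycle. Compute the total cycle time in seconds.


T = 4*3.83 + 2.89 = 18.2100

18.2100 s


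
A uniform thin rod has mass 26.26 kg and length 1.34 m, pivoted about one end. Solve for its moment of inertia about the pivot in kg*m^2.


I = (1/3)*m*L^2 = (1/3)*26.26*1.34^2 = 15.7175

15.7175 kg*m^2


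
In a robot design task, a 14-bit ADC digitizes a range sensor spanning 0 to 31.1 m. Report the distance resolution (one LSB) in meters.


res = range / 2^n = 31.1/2^14 = 31.1/16384 = 0.0019

0.0019 m


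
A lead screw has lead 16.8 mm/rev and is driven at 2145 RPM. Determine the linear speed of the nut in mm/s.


v = lead * (RPM/60) = 16.8*2145/60 = 600.6000

600.6000 mm/s


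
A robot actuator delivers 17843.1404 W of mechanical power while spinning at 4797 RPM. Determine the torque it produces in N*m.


omega = 4797 * 2*pi/60 = 502.340665 rad/s
tau = P / omega = 17843.1404 / 502.340665 = 35.5200

35.5200 N*m


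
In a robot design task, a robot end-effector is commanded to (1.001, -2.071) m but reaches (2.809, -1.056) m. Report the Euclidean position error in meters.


dx = 2.809 - (1.001) = 1.8080, dy = -1.056 - (-2.071) = 1.0150
err = sqrt(3.268864 + 1.030225) = 2.0734

2.0734 m


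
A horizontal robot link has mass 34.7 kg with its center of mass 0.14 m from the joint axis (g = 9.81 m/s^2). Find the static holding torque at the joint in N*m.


tau = m*g*L = 34.7 * 9.81 * 0.14 = 47.6570

47.6570 N*m


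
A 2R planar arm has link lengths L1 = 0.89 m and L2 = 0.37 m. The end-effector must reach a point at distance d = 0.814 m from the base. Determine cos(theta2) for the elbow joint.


cos(th2) = (d^2 - L1^2 - L2^2)/(2*L1*L2) = (0.814^2 - 0.89^2 - 0.37^2)/(2*0.89*0.37) = -0.4045

-0.4045


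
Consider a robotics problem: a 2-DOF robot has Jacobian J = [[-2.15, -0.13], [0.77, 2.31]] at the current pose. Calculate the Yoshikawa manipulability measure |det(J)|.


det(J) = -2.15*2.31 - (-0.13)*(0.77) = -4.8664
|det(J)| = 4.8664

4.8664


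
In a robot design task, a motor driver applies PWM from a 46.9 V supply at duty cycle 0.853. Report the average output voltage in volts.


V_avg = V_supply * D = 46.9*0.853 = 40.0057

40.0057 V


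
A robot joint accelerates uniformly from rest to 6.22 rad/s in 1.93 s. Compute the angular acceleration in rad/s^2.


alpha = delta_omega / t = 6.22 / 1.93 = 3.2228

3.2228 rad/s^2


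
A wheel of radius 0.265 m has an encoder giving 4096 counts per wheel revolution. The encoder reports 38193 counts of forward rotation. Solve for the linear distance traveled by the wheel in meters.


revs = 38193/4096 = 9.324463
d = revs * 2*pi*r = 9.324463 * 2*pi*0.265 = 15.5256

15.5256 m


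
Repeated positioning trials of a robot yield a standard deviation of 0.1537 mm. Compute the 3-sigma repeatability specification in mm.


repeatability = 3*sigma = 3*0.1537 = 0.4611

0.4611 mm


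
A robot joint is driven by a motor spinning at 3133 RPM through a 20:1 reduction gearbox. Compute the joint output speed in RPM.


omega_joint = omega_motor / N = 3133 / 20 = 156.6500

156.6500 RPM


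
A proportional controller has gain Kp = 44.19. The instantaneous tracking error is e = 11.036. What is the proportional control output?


u_P = Kp * e = 44.19 * 11.036 = 487.6808

487.6808


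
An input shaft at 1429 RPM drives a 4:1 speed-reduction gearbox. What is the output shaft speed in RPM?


omega_out = omega_in / N = 1429 / 4 = 357.2500

357.2500 RPM


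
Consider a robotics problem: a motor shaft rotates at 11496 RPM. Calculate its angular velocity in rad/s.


omega = 11496 * 2*pi/60 = 1203.8583

1203.8583 rad/s


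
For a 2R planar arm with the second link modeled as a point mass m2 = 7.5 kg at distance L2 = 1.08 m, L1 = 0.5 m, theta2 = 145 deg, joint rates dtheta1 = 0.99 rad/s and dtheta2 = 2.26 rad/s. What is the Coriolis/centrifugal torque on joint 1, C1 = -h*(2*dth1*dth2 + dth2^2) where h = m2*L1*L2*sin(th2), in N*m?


h = m2*L1*L2*sin(th2) = 7.5*0.5*1.08*sin(145 deg) = 2.322985
C1 = -h*(2*0.99*2.26 + 2.26^2) = -2.322985*9.5824 = -22.2598

-22.2598 N*m


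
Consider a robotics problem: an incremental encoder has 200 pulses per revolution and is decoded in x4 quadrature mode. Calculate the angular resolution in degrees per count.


resolution = 360 / (PPR * 4) = 360 / 800 = 0.4500

0.4500 degrees


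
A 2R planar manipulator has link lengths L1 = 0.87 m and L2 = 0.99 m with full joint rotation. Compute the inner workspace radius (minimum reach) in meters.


r_min = |L1 - L2| = |0.87 - 0.99| = 0.1200

0.1200 m


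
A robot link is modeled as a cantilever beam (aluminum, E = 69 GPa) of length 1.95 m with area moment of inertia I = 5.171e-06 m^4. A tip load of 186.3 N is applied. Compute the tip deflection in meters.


delta = F*L^3/(3*E*I) = 186.3*1.95^3/(3*6.900e+10*5.171e-06)
      = 1381.3912125/1070397 = 0.0013

0.0013 m


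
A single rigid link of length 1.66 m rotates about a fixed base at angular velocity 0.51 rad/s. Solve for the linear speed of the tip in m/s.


v = L*omega = 1.66 * 0.51 = 0.8466

0.8466 m/s


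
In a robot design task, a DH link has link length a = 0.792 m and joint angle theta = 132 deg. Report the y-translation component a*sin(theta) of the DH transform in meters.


a*sin(theta) = 0.792*sin(132 deg) = 0.5886

0.5886 m


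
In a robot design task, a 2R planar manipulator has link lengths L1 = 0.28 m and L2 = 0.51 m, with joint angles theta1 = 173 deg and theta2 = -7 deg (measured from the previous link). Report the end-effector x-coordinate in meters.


x = L1*cos(th1) + L2*cos(th1+th2) = 0.28*cos(173 deg) + 0.51*cos(166 deg) = -0.7728

-0.7728 m
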